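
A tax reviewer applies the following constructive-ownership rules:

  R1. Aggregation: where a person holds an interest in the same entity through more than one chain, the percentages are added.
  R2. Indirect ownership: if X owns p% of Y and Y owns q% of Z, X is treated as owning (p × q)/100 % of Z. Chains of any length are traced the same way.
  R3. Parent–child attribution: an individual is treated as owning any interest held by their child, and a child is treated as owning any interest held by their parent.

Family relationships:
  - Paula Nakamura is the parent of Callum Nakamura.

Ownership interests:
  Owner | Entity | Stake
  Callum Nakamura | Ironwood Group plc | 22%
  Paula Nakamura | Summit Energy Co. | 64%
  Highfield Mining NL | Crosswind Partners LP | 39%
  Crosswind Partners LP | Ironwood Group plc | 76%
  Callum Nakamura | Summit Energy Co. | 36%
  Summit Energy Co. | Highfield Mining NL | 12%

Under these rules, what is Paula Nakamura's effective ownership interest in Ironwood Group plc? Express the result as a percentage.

By parent–child attribution (R3), Paula Nakamura is treated as also owning Callum Nakamura's interest in Summit Energy Co, giving 64% + 36% = 100%.
By parent–child attribution (R3), Paula Nakamura is treated as owning Callum Nakamura's 22% interest in Ironwood Group plc.
Chain via Summit Energy Co. → Highfield Mining NL → Crosswind Partners LP (R2): 100% × 12% × 39% × 76% = 3.5568% of Ironwood Group plc.
Direct interest in Ironwood Group plc: 22%.
Aggregating (R1): 3.5568% + 22% = 25.5568%.

25.5568%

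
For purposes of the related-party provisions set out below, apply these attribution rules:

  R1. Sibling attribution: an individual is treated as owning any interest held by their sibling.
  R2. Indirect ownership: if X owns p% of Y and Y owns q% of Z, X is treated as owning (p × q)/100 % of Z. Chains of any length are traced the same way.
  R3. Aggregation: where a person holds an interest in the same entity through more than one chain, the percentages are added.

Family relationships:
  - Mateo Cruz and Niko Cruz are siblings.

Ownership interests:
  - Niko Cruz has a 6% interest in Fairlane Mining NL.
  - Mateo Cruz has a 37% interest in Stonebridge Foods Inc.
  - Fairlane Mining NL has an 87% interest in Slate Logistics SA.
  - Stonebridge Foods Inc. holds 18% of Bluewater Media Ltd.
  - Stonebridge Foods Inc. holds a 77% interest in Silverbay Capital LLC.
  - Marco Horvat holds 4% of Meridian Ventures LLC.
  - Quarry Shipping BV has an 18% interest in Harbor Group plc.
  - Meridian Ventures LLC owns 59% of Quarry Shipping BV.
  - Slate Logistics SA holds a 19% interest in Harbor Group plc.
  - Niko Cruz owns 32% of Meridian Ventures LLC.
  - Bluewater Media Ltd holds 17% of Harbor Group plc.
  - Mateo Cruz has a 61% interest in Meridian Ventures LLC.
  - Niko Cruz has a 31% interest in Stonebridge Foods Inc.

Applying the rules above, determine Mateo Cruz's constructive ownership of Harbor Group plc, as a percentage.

By sibling attribution (R1), Mateo Cruz is treated as also owning Niko Cruz's interest in Stonebridge Foods Inc, giving 37% + 31% = 68%.
By sibling attribution (R1), Mateo Cruz is treated as also owning Niko Cruz's interest in Meridian Ventures LLC, giving 61% + 32% = 93%.
By sibling attribution (R1), Mateo Cruz is treated as owning Niko Cruz's 6% interest in Fairlane Mining NL.
Chain via Stonebridge Foods Inc. → Bluewater Media Ltd (R2): 68% × 18% × 17% = 2.0808% of Harbor Group plc.
Chain via Meridian Ventures LLC → Quarry Shipping BV (R2): 93% × 59% × 18% = 9.8766% of Harbor Group plc.
Chain via Fairlane Mining NL → Slate Logistics SA (R2): 6% × 87% × 19% = 0.9918% of Harbor Group plc.
Aggregating (R3): 2.0808% + 9.8766% + 0.9918% = 12.9492%.

12.9492%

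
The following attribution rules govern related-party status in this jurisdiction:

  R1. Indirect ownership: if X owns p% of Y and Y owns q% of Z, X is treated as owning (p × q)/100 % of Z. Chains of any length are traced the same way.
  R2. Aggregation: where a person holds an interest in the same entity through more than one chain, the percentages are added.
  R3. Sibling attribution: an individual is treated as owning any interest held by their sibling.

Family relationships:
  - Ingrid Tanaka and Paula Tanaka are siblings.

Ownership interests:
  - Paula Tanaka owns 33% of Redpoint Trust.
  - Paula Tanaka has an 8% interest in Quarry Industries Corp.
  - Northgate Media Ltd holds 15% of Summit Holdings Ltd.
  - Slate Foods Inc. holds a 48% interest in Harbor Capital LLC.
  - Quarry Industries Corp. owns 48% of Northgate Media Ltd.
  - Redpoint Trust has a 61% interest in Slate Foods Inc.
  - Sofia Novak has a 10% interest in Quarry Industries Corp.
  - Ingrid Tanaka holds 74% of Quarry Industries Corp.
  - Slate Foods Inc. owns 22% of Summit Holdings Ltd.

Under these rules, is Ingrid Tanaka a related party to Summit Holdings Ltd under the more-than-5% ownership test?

By sibling attribution (R3), Ingrid Tanaka is treated as also owning Paula Tanaka's interest in Quarry Industries Corp, giving 74% + 8% = 82%.
By sibling attribution (R3), Ingrid Tanaka is treated as owning Paula Tanaka's 33% interest in Redpoint Trust.
Chain via Quarry Industries Corp. → Northgate Media Ltd (R1): 82% × 48% × 15% = 5.904% of Summit Holdings Ltd.
Chain via Redpoint Trust → Slate Foods Inc. (R1): 33% × 61% × 22% = 4.4286% of Summit Holdings Ltd.
Aggregating (R2): 5.904% + 4.4286% = 10.3326%.
10.3326% exceeds the 5% threshold, so Ingrid is a related party to Summit Holdings Ltd.

Yes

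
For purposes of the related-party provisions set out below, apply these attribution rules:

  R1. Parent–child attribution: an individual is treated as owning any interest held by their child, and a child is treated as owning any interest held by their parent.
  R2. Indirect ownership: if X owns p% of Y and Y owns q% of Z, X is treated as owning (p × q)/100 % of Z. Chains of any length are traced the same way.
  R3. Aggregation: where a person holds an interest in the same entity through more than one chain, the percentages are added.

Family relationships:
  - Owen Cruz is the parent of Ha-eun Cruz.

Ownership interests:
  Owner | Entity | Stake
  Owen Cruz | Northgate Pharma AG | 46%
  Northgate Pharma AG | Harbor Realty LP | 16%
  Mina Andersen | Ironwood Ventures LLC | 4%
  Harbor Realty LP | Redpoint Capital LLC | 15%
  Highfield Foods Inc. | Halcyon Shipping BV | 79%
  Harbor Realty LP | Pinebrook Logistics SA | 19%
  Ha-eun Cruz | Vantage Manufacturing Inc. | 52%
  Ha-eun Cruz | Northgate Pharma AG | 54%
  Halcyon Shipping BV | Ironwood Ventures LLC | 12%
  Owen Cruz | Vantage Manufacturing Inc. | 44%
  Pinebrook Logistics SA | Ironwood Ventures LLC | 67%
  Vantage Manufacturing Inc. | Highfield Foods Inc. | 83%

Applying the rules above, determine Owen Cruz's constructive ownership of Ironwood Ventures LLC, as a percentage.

By parent–child attribution (R1), Owen Cruz is treated as also owning Ha-eun Cruz's interest in Vantage Manufacturing Inc, giving 44% + 52% = 96%.
By parent–child attribution (R1), Owen Cruz is treated as also owning Ha-eun Cruz's interest in Northgate Pharma AG, giving 46% + 54% = 100%.
Chain via Vantage Manufacturing Inc. → Highfield Foods Inc. → Halcyon Shipping BV (R2): 96% × 83% × 79% × 12% = 7.553664% of Ironwood Ventures LLC.
Chain via Northgate Pharma AG → Harbor Realty LP → Pinebrook Logistics SA (R2): 100% × 16% × 19% × 67% = 2.0368% of Ironwood Ventures LLC.
Aggregating (R3): 7.553664% + 2.0368% = 9.590464%.

9.590464%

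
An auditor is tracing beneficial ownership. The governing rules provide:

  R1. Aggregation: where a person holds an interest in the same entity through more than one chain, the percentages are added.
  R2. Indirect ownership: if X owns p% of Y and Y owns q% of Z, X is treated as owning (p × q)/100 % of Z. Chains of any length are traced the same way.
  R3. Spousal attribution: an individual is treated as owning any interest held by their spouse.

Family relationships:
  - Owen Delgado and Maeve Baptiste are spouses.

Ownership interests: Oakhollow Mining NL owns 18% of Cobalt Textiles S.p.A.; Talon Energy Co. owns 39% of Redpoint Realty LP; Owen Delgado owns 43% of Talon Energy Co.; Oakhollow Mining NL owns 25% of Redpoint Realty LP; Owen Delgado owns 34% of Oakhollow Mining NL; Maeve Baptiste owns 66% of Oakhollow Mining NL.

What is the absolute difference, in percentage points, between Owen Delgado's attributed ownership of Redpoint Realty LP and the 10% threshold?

31.77

By spousal attribution (R3), Owen Delgado is treated as also owning Maeve Baptiste's interest in Oakhollow Mining NL, giving 34% + 66% = 100%.
Chain via Talon Energy Co. (R2): 43% × 39% = 16.77% of Redpoint Realty LP.
Chain via Oakhollow Mining NL (R2): 100% × 25% = 25% of Redpoint Realty LP.
Aggregating (R1): 16.77% + 25% = 41.77%.
41.77% exceeds the 10% threshold by 31.77 percentage points.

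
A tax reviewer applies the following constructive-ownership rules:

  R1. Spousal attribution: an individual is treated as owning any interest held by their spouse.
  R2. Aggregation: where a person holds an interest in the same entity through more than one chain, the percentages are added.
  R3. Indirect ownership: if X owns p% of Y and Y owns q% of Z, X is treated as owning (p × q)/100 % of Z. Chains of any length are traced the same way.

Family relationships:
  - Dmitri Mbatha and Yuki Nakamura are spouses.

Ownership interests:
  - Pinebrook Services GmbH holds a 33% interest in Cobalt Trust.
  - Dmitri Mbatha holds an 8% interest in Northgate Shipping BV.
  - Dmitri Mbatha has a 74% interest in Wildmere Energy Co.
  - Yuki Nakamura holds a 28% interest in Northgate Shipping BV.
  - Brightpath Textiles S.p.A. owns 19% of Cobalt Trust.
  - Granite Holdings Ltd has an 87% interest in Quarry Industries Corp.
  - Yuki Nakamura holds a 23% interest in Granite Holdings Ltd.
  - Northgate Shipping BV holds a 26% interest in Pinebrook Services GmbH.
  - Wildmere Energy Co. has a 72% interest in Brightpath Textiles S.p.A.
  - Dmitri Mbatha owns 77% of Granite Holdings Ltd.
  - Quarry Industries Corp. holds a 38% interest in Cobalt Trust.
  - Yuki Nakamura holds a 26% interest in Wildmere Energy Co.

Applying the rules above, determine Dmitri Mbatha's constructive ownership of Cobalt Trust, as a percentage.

49.8288%

By spousal attribution (R1), Dmitri Mbatha is treated as also owning Yuki Nakamura's interest in Northgate Shipping BV, giving 8% + 28% = 36%.
By spousal attribution (R1), Dmitri Mbatha is treated as also owning Yuki Nakamura's interest in Wildmere Energy Co, giving 74% + 26% = 100%.
By spousal attribution (R1), Dmitri Mbatha is treated as also owning Yuki Nakamura's interest in Granite Holdings Ltd, giving 77% + 23% = 100%.
Chain via Northgate Shipping BV → Pinebrook Services GmbH (R3): 36% × 26% × 33% = 3.0888% of Cobalt Trust.
Chain via Wildmere Energy Co. → Brightpath Textiles S.p.A. (R3): 100% × 72% × 19% = 13.68% of Cobalt Trust.
Chain via Granite Holdings Ltd → Quarry Industries Corp. (R3): 100% × 87% × 38% = 33.06% of Cobalt Trust.
Aggregating (R2): 3.0888% + 13.68% + 33.06% = 49.8288%.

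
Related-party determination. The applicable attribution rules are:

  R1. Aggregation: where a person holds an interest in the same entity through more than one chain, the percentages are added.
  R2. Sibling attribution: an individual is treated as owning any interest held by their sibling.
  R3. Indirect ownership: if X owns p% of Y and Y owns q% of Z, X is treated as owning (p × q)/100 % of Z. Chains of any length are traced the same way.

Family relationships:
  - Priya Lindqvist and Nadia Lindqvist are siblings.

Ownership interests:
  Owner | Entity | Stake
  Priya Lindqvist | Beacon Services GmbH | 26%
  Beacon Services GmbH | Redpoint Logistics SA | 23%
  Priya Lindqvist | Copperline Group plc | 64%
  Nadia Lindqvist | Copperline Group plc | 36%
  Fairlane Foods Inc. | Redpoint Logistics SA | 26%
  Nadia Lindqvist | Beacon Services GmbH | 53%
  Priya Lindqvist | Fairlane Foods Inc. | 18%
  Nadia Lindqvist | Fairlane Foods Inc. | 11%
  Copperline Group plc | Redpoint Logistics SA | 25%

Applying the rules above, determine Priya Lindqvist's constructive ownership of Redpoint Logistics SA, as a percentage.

By sibling attribution (R2), Priya Lindqvist is treated as also owning Nadia Lindqvist's interest in Copperline Group plc, giving 64% + 36% = 100%.
By sibling attribution (R2), Priya Lindqvist is treated as also owning Nadia Lindqvist's interest in Beacon Services GmbH, giving 26% + 53% = 79%.
By sibling attribution (R2), Priya Lindqvist is treated as also owning Nadia Lindqvist's interest in Fairlane Foods Inc, giving 18% + 11% = 29%.
Chain via Copperline Group plc (R3): 100% × 25% = 25% of Redpoint Logistics SA.
Chain via Beacon Services GmbH (R3): 79% × 23% = 18.17% of Redpoint Logistics SA.
Chain via Fairlane Foods Inc. (R3): 29% × 26% = 7.54% of Redpoint Logistics SA.
Aggregating (R1): 25% + 18.17% + 7.54% = 50.71%.

50.71%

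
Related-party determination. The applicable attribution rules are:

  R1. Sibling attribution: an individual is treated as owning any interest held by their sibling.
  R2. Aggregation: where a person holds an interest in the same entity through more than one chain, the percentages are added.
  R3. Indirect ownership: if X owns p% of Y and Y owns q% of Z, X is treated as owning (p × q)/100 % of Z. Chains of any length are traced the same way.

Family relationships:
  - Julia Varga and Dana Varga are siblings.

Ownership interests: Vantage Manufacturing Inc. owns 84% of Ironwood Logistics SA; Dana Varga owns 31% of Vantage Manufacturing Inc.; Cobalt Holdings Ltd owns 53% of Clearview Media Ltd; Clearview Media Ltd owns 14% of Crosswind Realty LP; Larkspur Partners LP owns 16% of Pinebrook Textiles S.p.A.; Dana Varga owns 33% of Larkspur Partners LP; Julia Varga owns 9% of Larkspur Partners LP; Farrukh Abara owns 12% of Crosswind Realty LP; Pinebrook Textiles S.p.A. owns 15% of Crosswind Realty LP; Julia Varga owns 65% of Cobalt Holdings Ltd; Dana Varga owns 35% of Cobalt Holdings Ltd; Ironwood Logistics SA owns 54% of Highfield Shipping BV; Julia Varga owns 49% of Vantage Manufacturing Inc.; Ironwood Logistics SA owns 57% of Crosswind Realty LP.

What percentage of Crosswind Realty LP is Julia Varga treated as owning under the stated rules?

By sibling attribution (R1), Julia Varga is treated as also owning Dana Varga's interest in Cobalt Holdings Ltd, giving 65% + 35% = 100%.
By sibling attribution (R1), Julia Varga is treated as also owning Dana Varga's interest in Vantage Manufacturing Inc, giving 49% + 31% = 80%.
By sibling attribution (R1), Julia Varga is treated as also owning Dana Varga's interest in Larkspur Partners LP, giving 9% + 33% = 42%.
Chain via Cobalt Holdings Ltd → Clearview Media Ltd (R3): 100% × 53% × 14% = 7.42% of Crosswind Realty LP.
Chain via Vantage Manufacturing Inc. → Ironwood Logistics SA (R3): 80% × 84% × 57% = 38.304% of Crosswind Realty LP.
Chain via Larkspur Partners LP → Pinebrook Textiles S.p.A. (R3): 42% × 16% × 15% = 1.008% of Crosswind Realty LP.
Aggregating (R2): 7.42% + 38.304% + 1.008% = 46.732%.

46.732%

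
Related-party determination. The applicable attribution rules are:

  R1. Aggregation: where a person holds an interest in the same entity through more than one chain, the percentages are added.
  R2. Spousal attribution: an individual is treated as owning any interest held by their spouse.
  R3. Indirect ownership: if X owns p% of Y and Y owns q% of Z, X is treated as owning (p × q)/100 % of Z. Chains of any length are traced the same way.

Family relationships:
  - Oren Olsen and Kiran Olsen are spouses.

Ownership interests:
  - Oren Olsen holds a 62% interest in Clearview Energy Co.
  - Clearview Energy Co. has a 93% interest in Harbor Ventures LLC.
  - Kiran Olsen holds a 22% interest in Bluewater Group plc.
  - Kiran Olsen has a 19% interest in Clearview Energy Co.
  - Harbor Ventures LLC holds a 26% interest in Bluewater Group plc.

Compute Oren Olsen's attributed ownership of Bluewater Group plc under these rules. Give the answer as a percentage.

By spousal attribution (R2), Oren Olsen is treated as also owning Kiran Olsen's interest in Clearview Energy Co, giving 62% + 19% = 81%.
By spousal attribution (R2), Oren Olsen is treated as owning Kiran Olsen's 22% interest in Bluewater Group plc.
Chain via Clearview Energy Co. → Harbor Ventures LLC (R3): 81% × 93% × 26% = 19.5858% of Bluewater Group plc.
Direct interest in Bluewater Group plc: 22%.
Aggregating (R1): 19.5858% + 22% = 41.5858%.

41.5858%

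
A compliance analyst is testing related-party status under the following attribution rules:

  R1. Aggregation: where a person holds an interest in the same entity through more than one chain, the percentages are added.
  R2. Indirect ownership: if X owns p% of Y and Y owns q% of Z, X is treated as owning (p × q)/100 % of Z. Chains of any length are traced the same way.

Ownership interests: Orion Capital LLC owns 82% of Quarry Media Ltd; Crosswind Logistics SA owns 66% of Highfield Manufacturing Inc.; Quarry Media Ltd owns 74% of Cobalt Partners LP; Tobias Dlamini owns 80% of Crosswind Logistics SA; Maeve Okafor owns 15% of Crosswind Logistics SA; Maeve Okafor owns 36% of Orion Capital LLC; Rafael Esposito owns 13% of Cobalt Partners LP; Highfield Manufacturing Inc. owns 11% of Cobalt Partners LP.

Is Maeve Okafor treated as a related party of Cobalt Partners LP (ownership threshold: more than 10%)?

Chain via Orion Capital LLC → Quarry Media Ltd (R2): 36% × 82% × 74% = 21.8448% of Cobalt Partners LP.
Chain via Crosswind Logistics SA → Highfield Manufacturing Inc. (R2): 15% × 66% × 11% = 1.089% of Cobalt Partners LP.
Aggregating (R1): 21.8448% + 1.089% = 22.9338%.
22.9338% exceeds the 10% threshold, so Maeve is a related party to Cobalt Partners LP.

Yes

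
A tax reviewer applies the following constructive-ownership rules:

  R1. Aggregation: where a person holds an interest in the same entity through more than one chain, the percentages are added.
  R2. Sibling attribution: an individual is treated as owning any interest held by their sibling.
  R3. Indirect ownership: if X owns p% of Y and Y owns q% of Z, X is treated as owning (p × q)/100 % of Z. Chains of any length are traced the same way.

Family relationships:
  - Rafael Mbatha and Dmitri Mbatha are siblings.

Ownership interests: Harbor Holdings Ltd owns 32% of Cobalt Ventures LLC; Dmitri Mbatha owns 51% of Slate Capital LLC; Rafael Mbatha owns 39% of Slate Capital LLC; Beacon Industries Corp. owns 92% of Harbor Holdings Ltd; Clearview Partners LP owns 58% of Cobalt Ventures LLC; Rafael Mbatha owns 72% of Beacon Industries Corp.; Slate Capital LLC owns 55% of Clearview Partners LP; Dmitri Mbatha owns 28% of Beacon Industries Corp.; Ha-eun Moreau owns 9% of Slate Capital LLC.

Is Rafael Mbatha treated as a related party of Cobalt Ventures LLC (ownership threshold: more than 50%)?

Yes

By sibling attribution (R2), Rafael Mbatha is treated as also owning Dmitri Mbatha's interest in Beacon Industries Corp, giving 72% + 28% = 100%.
By sibling attribution (R2), Rafael Mbatha is treated as also owning Dmitri Mbatha's interest in Slate Capital LLC, giving 39% + 51% = 90%.
Chain via Beacon Industries Corp. → Harbor Holdings Ltd (R3): 100% × 92% × 32% = 29.44% of Cobalt Ventures LLC.
Chain via Slate Capital LLC → Clearview Partners LP (R3): 90% × 55% × 58% = 28.71% of Cobalt Ventures LLC.
Aggregating (R1): 29.44% + 28.71% = 58.15%.
58.15% exceeds the 50% threshold, so Rafael is a related party to Cobalt Ventures LLC.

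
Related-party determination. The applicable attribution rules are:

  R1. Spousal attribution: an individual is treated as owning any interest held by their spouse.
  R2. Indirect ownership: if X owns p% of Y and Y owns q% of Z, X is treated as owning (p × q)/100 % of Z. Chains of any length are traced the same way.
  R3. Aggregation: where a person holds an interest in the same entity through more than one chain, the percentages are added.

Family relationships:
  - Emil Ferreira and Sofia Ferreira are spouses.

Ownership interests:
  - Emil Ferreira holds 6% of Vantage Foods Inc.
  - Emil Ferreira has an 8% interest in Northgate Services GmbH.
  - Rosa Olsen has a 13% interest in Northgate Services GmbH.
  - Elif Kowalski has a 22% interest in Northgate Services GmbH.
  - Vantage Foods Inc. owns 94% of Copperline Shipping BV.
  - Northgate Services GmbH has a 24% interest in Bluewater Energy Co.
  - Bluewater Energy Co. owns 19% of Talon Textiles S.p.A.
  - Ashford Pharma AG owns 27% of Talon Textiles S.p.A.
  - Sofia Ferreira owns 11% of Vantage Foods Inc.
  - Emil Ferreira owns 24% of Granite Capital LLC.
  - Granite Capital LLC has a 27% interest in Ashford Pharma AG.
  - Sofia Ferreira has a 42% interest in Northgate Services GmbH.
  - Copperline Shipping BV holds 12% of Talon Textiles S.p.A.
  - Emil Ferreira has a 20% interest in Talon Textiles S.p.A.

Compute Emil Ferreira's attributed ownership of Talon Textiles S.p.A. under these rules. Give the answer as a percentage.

By spousal attribution (R1), Emil Ferreira is treated as also owning Sofia Ferreira's interest in Northgate Services GmbH, giving 8% + 42% = 50%.
By spousal attribution (R1), Emil Ferreira is treated as also owning Sofia Ferreira's interest in Vantage Foods Inc, giving 6% + 11% = 17%.
Chain via Northgate Services GmbH → Bluewater Energy Co. (R2): 50% × 24% × 19% = 2.28% of Talon Textiles S.p.A.
Chain via Granite Capital LLC → Ashford Pharma AG (R2): 24% × 27% × 27% = 1.7496% of Talon Textiles S.p.A.
Chain via Vantage Foods Inc. → Copperline Shipping BV (R2): 17% × 94% × 12% = 1.9176% of Talon Textiles S.p.A.
Direct interest in Talon Textiles S.p.A: 20%.
Aggregating (R3): 2.28% + 1.7496% + 1.9176% + 20% = 25.9472%.

25.9472%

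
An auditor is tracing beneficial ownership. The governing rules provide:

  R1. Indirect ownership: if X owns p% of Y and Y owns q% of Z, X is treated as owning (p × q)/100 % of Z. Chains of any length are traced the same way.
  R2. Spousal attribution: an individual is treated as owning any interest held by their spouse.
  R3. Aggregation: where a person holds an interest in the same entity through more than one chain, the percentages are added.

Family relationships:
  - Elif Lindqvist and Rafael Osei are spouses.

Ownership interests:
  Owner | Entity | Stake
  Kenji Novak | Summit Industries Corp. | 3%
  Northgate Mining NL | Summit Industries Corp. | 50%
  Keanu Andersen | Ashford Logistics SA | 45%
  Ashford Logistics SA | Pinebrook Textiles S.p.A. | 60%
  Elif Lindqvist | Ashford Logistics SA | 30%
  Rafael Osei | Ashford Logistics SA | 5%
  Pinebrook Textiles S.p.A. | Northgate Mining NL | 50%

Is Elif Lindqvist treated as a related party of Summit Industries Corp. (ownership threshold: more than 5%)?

Yes

By spousal attribution (R2), Elif Lindqvist is treated as also owning Rafael Osei's interest in Ashford Logistics SA, giving 30% + 5% = 35%.
Chain via Ashford Logistics SA → Pinebrook Textiles S.p.A. → Northgate Mining NL (R1): 35% × 60% × 50% × 50% = 5.25% of Summit Industries Corp.
5.25% exceeds the 5% threshold, so Elif is a related party to Summit Industries Corp.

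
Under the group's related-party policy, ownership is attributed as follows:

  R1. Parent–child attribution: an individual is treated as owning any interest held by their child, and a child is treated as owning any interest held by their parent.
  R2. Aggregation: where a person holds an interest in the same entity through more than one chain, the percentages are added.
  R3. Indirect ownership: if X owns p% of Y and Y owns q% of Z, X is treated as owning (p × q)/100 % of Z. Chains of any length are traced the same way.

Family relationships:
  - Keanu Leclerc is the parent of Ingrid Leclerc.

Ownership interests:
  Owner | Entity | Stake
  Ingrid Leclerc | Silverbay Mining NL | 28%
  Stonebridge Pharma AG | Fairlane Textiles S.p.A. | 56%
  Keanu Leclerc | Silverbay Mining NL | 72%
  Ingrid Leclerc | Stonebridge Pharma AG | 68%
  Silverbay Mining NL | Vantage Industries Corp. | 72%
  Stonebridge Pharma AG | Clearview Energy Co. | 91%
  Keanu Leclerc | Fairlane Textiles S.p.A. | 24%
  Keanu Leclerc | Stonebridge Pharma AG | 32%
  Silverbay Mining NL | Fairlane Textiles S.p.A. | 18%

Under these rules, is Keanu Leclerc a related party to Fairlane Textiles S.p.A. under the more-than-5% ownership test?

Yes

By parent–child attribution (R1), Keanu Leclerc is treated as also owning Ingrid Leclerc's interest in Silverbay Mining NL, giving 72% + 28% = 100%.
By parent–child attribution (R1), Keanu Leclerc is treated as also owning Ingrid Leclerc's interest in Stonebridge Pharma AG, giving 32% + 68% = 100%.
Chain via Silverbay Mining NL (R3): 100% × 18% = 18% of Fairlane Textiles S.p.A.
Chain via Stonebridge Pharma AG (R3): 100% × 56% = 56% of Fairlane Textiles S.p.A.
Direct interest in Fairlane Textiles S.p.A: 24%.
Aggregating (R2): 18% + 56% + 24% = 98%.
98% exceeds the 5% threshold, so Keanu is a related party to Fairlane Textiles S.p.A.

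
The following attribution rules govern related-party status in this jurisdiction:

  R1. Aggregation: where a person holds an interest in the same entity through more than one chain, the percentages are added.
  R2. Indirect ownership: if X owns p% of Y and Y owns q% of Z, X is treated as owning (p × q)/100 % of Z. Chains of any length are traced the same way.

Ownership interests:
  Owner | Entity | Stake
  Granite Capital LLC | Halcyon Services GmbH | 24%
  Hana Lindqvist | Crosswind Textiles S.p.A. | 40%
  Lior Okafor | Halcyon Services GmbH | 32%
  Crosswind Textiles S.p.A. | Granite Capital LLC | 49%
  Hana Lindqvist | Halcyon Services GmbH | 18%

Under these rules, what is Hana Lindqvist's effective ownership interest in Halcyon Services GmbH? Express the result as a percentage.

22.704%

Chain via Crosswind Textiles S.p.A. → Granite Capital LLC (R2): 40% × 49% × 24% = 4.704% of Halcyon Services GmbH.
Direct interest in Halcyon Services GmbH: 18%.
Aggregating (R1): 4.704% + 18% = 22.704%.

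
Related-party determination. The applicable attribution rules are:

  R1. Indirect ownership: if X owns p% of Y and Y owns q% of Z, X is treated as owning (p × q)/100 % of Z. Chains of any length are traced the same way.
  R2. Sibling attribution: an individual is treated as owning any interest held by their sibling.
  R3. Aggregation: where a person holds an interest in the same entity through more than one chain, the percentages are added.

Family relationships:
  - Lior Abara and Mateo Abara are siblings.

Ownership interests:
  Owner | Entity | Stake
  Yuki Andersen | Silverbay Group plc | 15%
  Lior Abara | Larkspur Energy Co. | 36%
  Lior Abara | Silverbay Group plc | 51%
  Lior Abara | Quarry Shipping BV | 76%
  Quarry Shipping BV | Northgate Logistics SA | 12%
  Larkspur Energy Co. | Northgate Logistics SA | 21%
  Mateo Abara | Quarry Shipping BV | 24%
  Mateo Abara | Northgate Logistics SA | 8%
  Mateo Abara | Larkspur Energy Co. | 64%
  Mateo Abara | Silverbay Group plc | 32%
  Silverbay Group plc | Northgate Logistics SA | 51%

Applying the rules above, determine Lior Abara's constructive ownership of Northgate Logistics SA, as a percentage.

By sibling attribution (R2), Lior Abara is treated as also owning Mateo Abara's interest in Quarry Shipping BV, giving 76% + 24% = 100%.
By sibling attribution (R2), Lior Abara is treated as also owning Mateo Abara's interest in Silverbay Group plc, giving 51% + 32% = 83%.
By sibling attribution (R2), Lior Abara is treated as also owning Mateo Abara's interest in Larkspur Energy Co, giving 36% + 64% = 100%.
By sibling attribution (R2), Lior Abara is treated as owning Mateo Abara's 8% interest in Northgate Logistics SA.
Chain via Quarry Shipping BV (R1): 100% × 12% = 12% of Northgate Logistics SA.
Chain via Silverbay Group plc (R1): 83% × 51% = 42.33% of Northgate Logistics SA.
Chain via Larkspur Energy Co. (R1): 100% × 21% = 21% of Northgate Logistics SA.
Direct interest in Northgate Logistics SA: 8%.
Aggregating (R3): 12% + 42.33% + 21% + 8% = 83.33%.

83.33%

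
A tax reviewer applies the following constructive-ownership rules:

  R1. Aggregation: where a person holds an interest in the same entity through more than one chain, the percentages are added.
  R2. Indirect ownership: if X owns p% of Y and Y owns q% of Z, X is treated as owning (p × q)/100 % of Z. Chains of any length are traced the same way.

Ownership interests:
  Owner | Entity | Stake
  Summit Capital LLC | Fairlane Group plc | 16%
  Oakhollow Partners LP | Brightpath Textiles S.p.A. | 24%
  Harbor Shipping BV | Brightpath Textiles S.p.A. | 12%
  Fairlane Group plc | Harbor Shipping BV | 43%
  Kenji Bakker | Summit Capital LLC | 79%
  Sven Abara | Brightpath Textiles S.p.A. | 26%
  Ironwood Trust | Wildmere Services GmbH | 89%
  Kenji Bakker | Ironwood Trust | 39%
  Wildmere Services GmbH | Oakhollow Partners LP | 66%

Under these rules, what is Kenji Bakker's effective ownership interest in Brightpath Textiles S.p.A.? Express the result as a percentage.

Chain via Ironwood Trust → Wildmere Services GmbH → Oakhollow Partners LP (R2): 39% × 89% × 66% × 24% = 5.498064% of Brightpath Textiles S.p.A.
Chain via Summit Capital LLC → Fairlane Group plc → Harbor Shipping BV (R2): 79% × 16% × 43% × 12% = 0.652224% of Brightpath Textiles S.p.A.
Aggregating (R1): 5.498064% + 0.652224% = 6.150288%.

6.150288%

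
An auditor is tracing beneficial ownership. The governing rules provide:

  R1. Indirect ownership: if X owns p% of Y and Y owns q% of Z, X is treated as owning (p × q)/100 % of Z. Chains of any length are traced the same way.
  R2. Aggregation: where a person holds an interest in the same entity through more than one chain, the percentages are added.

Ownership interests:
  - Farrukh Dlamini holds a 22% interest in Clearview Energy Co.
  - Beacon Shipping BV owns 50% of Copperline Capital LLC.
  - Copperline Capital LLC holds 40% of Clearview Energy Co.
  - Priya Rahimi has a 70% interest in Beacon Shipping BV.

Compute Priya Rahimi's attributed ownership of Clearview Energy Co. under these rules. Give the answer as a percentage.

14%

Chain via Beacon Shipping BV → Copperline Capital LLC (R1): 70% × 50% × 40% = 14% of Clearview Energy Co.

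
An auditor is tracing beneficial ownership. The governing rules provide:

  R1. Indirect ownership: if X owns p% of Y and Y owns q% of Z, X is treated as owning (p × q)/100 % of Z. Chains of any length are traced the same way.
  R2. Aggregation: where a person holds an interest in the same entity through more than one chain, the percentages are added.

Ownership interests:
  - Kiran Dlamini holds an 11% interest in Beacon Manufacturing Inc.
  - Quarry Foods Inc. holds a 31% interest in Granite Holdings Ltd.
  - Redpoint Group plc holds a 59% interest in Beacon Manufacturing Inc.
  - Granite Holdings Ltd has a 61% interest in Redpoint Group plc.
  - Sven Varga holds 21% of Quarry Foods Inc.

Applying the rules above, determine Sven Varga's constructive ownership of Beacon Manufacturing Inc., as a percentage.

Chain via Quarry Foods Inc. → Granite Holdings Ltd → Redpoint Group plc (R1): 21% × 31% × 61% × 59% = 2.342949% of Beacon Manufacturing Inc.

2.342949%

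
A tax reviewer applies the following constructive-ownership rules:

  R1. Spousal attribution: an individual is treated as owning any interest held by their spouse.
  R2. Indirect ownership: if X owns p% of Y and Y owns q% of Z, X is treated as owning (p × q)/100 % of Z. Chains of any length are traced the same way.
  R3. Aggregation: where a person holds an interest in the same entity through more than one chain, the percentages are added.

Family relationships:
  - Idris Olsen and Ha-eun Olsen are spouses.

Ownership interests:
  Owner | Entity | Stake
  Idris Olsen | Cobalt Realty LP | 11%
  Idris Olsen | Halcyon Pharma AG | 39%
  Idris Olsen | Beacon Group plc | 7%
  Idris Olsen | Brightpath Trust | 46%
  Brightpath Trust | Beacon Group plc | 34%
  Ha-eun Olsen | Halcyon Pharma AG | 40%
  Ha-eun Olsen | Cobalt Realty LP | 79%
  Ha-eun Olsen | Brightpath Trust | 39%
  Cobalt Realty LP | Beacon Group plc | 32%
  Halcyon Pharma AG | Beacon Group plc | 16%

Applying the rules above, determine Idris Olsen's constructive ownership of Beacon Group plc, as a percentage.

By spousal attribution (R1), Idris Olsen is treated as also owning Ha-eun Olsen's interest in Cobalt Realty LP, giving 11% + 79% = 90%.
By spousal attribution (R1), Idris Olsen is treated as also owning Ha-eun Olsen's interest in Brightpath Trust, giving 46% + 39% = 85%.
By spousal attribution (R1), Idris Olsen is treated as also owning Ha-eun Olsen's interest in Halcyon Pharma AG, giving 39% + 40% = 79%.
Chain via Cobalt Realty LP (R2): 90% × 32% = 28.8% of Beacon Group plc.
Chain via Brightpath Trust (R2): 85% × 34% = 28.9% of Beacon Group plc.
Chain via Halcyon Pharma AG (R2): 79% × 16% = 12.64% of Beacon Group plc.
Direct interest in Beacon Group plc: 7%.
Aggregating (R3): 28.8% + 28.9% + 12.64% + 7% = 77.34%.

77.34%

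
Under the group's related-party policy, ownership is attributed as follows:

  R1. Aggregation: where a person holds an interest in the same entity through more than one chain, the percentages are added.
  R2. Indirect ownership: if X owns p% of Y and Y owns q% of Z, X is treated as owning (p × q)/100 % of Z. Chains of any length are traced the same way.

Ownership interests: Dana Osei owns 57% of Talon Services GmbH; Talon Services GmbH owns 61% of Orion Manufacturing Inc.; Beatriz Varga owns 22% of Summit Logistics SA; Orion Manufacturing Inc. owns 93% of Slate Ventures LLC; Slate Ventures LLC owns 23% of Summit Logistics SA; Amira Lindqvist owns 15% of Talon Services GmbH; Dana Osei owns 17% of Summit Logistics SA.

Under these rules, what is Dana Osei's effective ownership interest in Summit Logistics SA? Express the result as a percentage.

24.437303%

Chain via Talon Services GmbH → Orion Manufacturing Inc. → Slate Ventures LLC (R2): 57% × 61% × 93% × 23% = 7.437303% of Summit Logistics SA.
Direct interest in Summit Logistics SA: 17%.
Aggregating (R1): 7.437303% + 17% = 24.437303%.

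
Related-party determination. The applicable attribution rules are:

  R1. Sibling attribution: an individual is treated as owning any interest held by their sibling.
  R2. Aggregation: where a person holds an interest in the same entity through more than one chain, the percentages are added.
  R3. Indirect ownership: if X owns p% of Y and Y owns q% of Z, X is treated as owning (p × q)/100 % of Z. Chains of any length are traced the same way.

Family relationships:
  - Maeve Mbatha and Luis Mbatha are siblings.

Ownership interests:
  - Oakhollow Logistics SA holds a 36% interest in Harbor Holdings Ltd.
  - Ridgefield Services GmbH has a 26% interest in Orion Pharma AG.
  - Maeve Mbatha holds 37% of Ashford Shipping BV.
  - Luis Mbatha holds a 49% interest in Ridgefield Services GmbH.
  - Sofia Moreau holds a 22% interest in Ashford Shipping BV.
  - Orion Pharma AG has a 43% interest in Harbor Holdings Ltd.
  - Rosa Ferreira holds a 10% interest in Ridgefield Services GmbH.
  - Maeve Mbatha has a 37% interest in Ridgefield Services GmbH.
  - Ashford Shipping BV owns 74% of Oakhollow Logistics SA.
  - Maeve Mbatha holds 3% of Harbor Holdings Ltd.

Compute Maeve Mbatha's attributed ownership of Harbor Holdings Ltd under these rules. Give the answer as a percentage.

By sibling attribution (R1), Maeve Mbatha is treated as also owning Luis Mbatha's interest in Ridgefield Services GmbH, giving 37% + 49% = 86%.
Chain via Ridgefield Services GmbH → Orion Pharma AG (R3): 86% × 26% × 43% = 9.6148% of Harbor Holdings Ltd.
Chain via Ashford Shipping BV → Oakhollow Logistics SA (R3): 37% × 74% × 36% = 9.8568% of Harbor Holdings Ltd.
Direct interest in Harbor Holdings Ltd: 3%.
Aggregating (R2): 9.6148% + 9.8568% + 3% = 22.4716%.

22.4716%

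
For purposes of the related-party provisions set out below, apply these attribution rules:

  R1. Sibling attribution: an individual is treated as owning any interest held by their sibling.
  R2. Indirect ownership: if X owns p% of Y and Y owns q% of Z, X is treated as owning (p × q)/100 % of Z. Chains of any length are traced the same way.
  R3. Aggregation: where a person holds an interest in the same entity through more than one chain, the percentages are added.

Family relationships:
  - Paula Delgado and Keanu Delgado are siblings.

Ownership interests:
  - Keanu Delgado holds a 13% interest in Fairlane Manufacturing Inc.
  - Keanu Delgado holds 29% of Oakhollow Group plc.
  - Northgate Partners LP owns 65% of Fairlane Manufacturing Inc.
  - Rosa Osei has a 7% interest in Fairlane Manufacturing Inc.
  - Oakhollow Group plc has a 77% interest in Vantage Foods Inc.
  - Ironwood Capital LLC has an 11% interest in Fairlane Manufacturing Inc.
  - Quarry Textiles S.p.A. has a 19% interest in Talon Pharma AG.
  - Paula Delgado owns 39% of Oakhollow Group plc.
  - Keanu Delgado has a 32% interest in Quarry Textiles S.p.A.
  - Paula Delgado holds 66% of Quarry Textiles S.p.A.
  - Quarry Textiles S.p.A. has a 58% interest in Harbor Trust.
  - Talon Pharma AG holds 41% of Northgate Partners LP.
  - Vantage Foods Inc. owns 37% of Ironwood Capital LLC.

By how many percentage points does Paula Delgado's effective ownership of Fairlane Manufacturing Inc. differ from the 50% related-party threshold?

29.906718

By sibling attribution (R1), Paula Delgado is treated as also owning Keanu Delgado's interest in Quarry Textiles S.p.A, giving 66% + 32% = 98%.
By sibling attribution (R1), Paula Delgado is treated as also owning Keanu Delgado's interest in Oakhollow Group plc, giving 39% + 29% = 68%.
By sibling attribution (R1), Paula Delgado is treated as owning Keanu Delgado's 13% interest in Fairlane Manufacturing Inc.
Chain via Quarry Textiles S.p.A. → Talon Pharma AG → Northgate Partners LP (R2): 98% × 19% × 41% × 65% = 4.96223% of Fairlane Manufacturing Inc.
Chain via Oakhollow Group plc → Vantage Foods Inc. → Ironwood Capital LLC (R2): 68% × 77% × 37% × 11% = 2.131052% of Fairlane Manufacturing Inc.
Direct interest in Fairlane Manufacturing Inc: 13%.
Aggregating (R3): 4.96223% + 2.131052% + 13% = 20.093282%.
20.093282% falls short of the 50% threshold by 29.906718 percentage points.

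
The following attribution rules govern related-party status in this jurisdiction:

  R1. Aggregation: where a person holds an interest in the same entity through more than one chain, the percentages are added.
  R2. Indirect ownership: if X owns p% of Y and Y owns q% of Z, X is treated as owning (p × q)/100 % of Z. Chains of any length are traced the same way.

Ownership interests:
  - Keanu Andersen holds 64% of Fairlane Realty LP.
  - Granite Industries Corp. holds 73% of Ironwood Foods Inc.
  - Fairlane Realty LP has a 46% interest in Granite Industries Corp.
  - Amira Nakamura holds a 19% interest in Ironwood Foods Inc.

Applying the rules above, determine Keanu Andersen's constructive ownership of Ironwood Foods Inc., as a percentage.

Chain via Fairlane Realty LP → Granite Industries Corp. (R2): 64% × 46% × 73% = 21.4912% of Ironwood Foods Inc.

21.4912%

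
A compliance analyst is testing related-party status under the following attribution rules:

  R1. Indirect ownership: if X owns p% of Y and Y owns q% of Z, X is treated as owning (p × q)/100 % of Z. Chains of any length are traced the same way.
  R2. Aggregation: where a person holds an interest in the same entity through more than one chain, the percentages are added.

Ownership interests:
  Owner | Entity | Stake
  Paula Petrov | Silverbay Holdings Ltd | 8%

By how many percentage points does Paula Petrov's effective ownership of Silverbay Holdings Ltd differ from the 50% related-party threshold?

42

Direct interest in Silverbay Holdings Ltd: 8%.
8% falls short of the 50% threshold by 42 percentage points.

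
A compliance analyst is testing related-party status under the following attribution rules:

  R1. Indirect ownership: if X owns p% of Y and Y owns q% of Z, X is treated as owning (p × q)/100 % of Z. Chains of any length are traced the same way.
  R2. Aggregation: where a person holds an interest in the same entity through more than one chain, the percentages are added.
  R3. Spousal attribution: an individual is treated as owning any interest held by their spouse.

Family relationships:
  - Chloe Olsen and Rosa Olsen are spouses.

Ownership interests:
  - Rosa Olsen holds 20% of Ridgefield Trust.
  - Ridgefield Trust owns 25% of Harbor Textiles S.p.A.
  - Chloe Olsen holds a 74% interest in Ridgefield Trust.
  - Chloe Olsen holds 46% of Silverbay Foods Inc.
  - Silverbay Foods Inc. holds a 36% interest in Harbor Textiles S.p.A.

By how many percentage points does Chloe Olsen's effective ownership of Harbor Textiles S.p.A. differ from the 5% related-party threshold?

35.06

By spousal attribution (R3), Chloe Olsen is treated as also owning Rosa Olsen's interest in Ridgefield Trust, giving 74% + 20% = 94%.
Chain via Ridgefield Trust (R1): 94% × 25% = 23.5% of Harbor Textiles S.p.A.
Chain via Silverbay Foods Inc. (R1): 46% × 36% = 16.56% of Harbor Textiles S.p.A.
Aggregating (R2): 23.5% + 16.56% = 40.06%.
40.06% exceeds the 5% threshold by 35.06 percentage points.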